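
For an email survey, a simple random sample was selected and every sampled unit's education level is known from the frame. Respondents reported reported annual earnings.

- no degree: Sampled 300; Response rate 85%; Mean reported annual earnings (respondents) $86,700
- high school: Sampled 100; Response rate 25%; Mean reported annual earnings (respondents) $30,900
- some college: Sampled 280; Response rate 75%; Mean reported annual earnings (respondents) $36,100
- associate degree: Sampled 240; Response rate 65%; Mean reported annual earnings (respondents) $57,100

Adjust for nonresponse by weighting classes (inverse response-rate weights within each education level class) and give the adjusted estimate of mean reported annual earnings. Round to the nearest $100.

Weighting each respondent by the inverse class response rate inflates each class back to its sampled size, so the class weight is n_sampled:
  no degree: 300 × 86,700 = 26,010,000
  high school: 100 × 30,900 = 3,090,000
  some college: 280 × 36,100 = 10,108,000
  associate degree: 240 × 57,100 = 13,704,000
Adjusted estimate = 52,912,000 / 920 = 57513 → $57,500.

$57,500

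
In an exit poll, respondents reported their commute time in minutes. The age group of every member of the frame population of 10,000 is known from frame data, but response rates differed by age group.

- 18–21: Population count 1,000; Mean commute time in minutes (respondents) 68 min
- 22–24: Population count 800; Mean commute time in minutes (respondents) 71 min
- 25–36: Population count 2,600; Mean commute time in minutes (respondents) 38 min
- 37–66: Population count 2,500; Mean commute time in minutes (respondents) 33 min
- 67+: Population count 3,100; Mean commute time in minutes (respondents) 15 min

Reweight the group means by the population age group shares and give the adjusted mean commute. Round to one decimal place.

Each cell contributes population-share × respondent value:
  18–21: (1,000/10,000) × 68 = 6.8
  22–24: (800/10,000) × 71 = 5.68
  25–36: (2,600/10,000) × 38 = 9.88
  37–66: (2,500/10,000) × 33 = 8.25
  67+: (3,100/10,000) × 15 = 4.65
Post-stratified estimate = 35.26 → 35.3.

35.3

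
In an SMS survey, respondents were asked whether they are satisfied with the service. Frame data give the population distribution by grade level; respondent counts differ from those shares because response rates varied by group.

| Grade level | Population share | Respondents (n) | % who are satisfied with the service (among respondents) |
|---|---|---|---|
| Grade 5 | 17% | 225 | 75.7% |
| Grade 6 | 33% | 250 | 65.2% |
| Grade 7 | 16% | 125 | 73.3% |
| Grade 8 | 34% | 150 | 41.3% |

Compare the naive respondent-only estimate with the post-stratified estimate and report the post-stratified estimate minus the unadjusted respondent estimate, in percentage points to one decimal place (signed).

-4.8 percentage points

Naive respondent-only estimate (weights = respondent counts):
  (225/750)×75.7 + (250/750)×65.2 + (125/750)×73.3 + (150/750)×41.3 = 64.92%
Post-stratifying to population shares instead:
  0.17×75.7 + 0.33×65.2 + 0.16×73.3 + 0.34×41.3 = 60.155%
Difference = 60.155 − 64.92 = -4.765 pp.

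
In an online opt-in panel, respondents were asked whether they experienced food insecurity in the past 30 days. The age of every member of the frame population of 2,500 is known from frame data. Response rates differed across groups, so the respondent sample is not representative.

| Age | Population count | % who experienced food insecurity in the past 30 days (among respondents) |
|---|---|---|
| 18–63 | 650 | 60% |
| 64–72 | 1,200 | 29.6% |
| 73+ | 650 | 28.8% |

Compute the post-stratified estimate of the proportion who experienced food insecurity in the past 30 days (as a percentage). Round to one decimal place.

37.3%

Each cell contributes population-share × respondent value:
  18–63: (650/2,500) × 60 = 15.6
  64–72: (1,200/2,500) × 29.6 = 14.208
  73+: (650/2,500) × 28.8 = 7.488
Post-stratified estimate = 37.296 → 37.3%.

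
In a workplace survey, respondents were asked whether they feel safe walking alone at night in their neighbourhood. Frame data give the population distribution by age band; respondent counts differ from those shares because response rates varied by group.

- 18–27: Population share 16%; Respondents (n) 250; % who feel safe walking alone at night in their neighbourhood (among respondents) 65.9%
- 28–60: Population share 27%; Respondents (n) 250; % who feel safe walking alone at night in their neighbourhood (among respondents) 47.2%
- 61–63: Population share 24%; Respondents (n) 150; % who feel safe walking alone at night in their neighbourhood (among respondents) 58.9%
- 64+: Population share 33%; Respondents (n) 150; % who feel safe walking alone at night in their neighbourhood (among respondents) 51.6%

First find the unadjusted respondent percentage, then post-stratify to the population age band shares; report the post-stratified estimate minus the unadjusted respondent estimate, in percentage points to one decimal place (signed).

Without adjustment, the pooled respondent share is:
  (250/800)×65.9 + (250/800)×47.2 + (150/800)×58.9 + (150/800)×51.6 = 56.0625%
Reweighting by population age band shares:
  0.16×65.9 + 0.27×47.2 + 0.24×58.9 + 0.33×51.6 = 54.452%
Difference = 54.452 − 56.0625 = -1.6105 pp.

-1.6 percentage points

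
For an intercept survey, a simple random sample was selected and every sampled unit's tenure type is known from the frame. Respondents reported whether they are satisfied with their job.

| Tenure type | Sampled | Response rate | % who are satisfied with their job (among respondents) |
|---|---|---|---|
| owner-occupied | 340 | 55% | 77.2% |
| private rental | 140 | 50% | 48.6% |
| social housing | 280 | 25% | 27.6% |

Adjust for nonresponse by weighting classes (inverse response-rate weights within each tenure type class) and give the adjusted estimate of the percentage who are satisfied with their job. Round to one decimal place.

53.7%

Inverse-response-rate weighting restores each class to its sampled count, so class totals weight by n_sampled:
  owner-occupied: 340 × 77.2 = 26,248
  private rental: 140 × 48.6 = 6804
  social housing: 280 × 27.6 = 7728
Adjusted estimate = 40,780 / 760 = 53.6579 → 53.7%.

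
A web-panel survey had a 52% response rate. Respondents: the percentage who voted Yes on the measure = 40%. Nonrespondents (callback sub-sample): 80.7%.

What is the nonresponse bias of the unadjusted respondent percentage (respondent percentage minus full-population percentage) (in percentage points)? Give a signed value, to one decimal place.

-19.5 percentage points

Nonresponse fraction = 1 − 0.52 = 0.48.
Bias = (nonresponse fraction) × (respondent percentage − nonrespondent percentage)
     = 0.48 × (40 − 80.7) = 0.48 × -40.7 = -19.536.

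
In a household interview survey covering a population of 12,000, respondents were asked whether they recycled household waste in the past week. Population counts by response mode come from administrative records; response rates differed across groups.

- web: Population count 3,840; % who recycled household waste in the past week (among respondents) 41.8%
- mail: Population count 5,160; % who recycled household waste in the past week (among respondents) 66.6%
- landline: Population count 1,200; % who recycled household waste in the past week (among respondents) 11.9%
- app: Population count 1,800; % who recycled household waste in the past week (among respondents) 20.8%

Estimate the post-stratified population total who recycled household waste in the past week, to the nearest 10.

Each cell contributes its population count × the respondent rate:
  web: 3,840 × 41.8% = 1605.12
  mail: 5,160 × 66.6% = 3436.56
  landline: 1,200 × 11.9% = 142.8
  app: 1,800 × 20.8% = 374.4
Estimated total = 5558.88 → 5,560.

5,560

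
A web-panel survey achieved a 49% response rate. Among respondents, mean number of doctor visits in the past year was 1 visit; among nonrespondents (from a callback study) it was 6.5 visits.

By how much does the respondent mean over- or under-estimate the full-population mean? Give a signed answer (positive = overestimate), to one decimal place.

Nonresponse fraction = 1 − 0.49 = 0.51.
Bias = (nonresponse fraction) × (respondent mean − nonrespondent mean)
     = 0.51 × (1 − 6.5) = 0.51 × -5.5 = -2.805.

-2.8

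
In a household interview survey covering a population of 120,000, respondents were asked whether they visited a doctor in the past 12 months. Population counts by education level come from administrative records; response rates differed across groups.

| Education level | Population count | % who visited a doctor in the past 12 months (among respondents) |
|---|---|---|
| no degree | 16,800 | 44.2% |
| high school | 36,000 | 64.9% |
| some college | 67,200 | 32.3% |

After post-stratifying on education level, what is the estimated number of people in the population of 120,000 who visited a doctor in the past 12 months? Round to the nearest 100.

Estimated count per cell = population count × respondent percentage:
  no degree: 16,800 × 44.2% = 7425.6
  high school: 36,000 × 64.9% = 23,364
  some college: 67,200 × 32.3% = 21705.6
Estimated total = 52495.2 → 52,500.

52,500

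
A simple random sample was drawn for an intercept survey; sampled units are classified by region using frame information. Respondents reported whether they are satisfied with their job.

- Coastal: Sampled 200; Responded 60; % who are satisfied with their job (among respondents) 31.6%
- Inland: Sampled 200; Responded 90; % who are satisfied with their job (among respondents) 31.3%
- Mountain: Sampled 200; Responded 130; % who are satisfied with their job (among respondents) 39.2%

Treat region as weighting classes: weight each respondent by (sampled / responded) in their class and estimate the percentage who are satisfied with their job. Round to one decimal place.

34.0%

Class response rates: Coastal 60/200 = 30%, Inland 90/200 = 45%, Mountain 130/200 = 65%.
Weighting each respondent by the inverse class response rate inflates each class back to its sampled size, so the class weight is n_sampled:
  Coastal: 200 × 31.6 = 6320
  Inland: 200 × 31.3 = 6260
  Mountain: 200 × 39.2 = 7840
Adjusted estimate = 20,420 / 600 = 34.0333 → 34.0%.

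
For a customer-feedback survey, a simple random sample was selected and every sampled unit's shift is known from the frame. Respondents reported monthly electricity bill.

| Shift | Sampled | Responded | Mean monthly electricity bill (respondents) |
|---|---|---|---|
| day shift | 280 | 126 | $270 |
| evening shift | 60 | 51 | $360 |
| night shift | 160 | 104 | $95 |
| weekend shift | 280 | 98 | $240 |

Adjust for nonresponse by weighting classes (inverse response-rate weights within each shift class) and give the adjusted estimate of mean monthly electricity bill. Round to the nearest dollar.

Class response rates: day shift 126/280 = 45%, evening shift 51/60 = 85%, night shift 104/160 = 65%, weekend shift 98/280 = 35%.
Each respondent's weight = sampled/responded in their class; summing within a class gives n_sampled, so:
  day shift: 280 × 270 = 75,600
  evening shift: 60 × 360 = 21,600
  night shift: 160 × 95 = 15,200
  weekend shift: 280 × 240 = 67,200
Adjusted estimate = 179,600 / 780 = 230.256 → $230.

$230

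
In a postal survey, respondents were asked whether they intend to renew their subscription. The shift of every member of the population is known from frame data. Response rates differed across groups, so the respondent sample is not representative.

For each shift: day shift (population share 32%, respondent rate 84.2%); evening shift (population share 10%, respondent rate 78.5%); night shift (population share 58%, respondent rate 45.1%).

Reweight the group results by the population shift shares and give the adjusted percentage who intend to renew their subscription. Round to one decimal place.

Weight each group's respondent value by its population share:
  day shift: 0.32 × 84.2 = 26.944
  evening shift: 0.1 × 78.5 = 7.85
  night shift: 0.58 × 45.1 = 26.158
Post-stratified estimate = 60.952 → 61.0%.

61.0%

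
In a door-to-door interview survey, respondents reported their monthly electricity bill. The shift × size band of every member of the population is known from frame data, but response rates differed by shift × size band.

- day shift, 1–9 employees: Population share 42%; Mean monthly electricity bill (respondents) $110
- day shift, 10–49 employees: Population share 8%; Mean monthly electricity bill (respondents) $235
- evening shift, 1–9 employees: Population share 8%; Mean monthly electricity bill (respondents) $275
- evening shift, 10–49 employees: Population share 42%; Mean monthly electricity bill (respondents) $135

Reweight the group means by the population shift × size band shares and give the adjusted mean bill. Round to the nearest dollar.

Reweight to the known shift × size band distribution:
  day shift, 1–9 employees: 0.42 × 110 = 46.2
  day shift, 10–49 employees: 0.08 × 235 = 18.8
  evening shift, 1–9 employees: 0.08 × 275 = 22
  evening shift, 10–49 employees: 0.42 × 135 = 56.7
Post-stratified estimate = 143.7 → $144.

$144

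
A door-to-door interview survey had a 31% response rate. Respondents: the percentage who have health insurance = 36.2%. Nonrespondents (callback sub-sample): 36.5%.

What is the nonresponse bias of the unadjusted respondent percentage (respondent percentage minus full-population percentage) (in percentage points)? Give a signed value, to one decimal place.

Nonresponse fraction = 1 − 0.31 = 0.69.
Bias = (nonresponse fraction) × (respondent percentage − nonrespondent percentage)
     = 0.69 × (36.2 − 36.5) = 0.69 × -0.3 = -0.207.

-0.2 percentage points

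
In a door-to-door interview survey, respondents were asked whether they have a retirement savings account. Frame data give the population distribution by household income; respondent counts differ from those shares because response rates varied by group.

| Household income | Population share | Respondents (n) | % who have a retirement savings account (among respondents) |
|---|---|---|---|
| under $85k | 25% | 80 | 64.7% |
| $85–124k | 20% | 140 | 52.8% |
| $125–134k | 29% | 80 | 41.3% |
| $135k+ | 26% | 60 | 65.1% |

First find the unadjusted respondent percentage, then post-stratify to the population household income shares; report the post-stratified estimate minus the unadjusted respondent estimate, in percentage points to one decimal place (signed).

Unadjusted (pooled respondent) estimate weights by respondent counts:
  (80/360)×64.7 + (140/360)×52.8 + (80/360)×41.3 + (60/360)×65.1 = 54.9389%
Post-stratifying to population shares instead:
  0.25×64.7 + 0.2×52.8 + 0.29×41.3 + 0.26×65.1 = 55.638%
Difference = 55.638 − 54.9389 = 0.6991 pp.

+0.7 percentage points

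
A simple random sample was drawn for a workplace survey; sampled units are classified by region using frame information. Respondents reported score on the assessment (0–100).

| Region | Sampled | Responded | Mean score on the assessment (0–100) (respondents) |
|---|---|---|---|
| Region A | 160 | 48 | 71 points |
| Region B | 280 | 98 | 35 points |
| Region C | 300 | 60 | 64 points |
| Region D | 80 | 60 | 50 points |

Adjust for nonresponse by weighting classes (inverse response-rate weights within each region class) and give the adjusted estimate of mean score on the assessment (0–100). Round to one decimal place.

Class response rates: Region A 48/160 = 30%, Region B 98/280 = 35%, Region C 60/300 = 20%, Region D 60/80 = 75%.
With weight = n_sampled/n_responded per class, the weighted class total is n_sampled:
  Region A: 160 × 71 = 11,360
  Region B: 280 × 35 = 9800
  Region C: 300 × 64 = 19,200
  Region D: 80 × 50 = 4000
Adjusted estimate = 44,360 / 820 = 54.0976 → 54.1.

54.1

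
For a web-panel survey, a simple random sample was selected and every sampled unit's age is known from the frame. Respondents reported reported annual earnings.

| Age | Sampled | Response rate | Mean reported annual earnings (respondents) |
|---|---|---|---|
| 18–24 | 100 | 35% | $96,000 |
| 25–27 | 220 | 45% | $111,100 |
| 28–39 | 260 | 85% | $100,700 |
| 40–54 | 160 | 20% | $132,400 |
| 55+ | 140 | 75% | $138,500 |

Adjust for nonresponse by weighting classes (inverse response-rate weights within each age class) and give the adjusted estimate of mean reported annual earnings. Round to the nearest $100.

Each respondent's weight = sampled/responded in their class; summing within a class gives n_sampled, so:
  18–24: 100 × 96,000 = 9,600,000
  25–27: 220 × 111,100 = 24,442,000
  28–39: 260 × 100,700 = 26,182,000
  40–54: 160 × 132,400 = 21,184,000
  55+: 140 × 138,500 = 19,390,000
Adjusted estimate = 100,798,000 / 880 = 114543 → $114,500.

$114,500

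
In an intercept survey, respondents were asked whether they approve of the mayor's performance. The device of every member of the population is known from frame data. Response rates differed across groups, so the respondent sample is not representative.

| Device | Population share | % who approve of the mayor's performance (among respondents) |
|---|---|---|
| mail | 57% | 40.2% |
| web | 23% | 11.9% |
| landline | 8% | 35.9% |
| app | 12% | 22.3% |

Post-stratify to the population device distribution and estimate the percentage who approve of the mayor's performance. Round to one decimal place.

31.2%

Weight each group's respondent value by its population share:
  mail: 0.57 × 40.2 = 22.914
  web: 0.23 × 11.9 = 2.737
  landline: 0.08 × 35.9 = 2.872
  app: 0.12 × 22.3 = 2.676
Post-stratified estimate = 31.199 → 31.2%.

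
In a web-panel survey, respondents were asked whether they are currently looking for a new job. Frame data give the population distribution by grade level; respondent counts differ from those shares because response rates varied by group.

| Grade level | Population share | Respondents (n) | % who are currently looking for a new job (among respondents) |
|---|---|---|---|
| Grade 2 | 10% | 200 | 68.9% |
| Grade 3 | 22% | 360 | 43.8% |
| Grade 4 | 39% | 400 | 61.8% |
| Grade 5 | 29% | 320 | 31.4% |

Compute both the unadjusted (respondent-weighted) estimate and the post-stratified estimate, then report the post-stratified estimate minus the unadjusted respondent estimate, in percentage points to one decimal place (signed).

Without adjustment, the pooled respondent share is:
  (200/1280)×68.9 + (360/1280)×43.8 + (400/1280)×61.8 + (320/1280)×31.4 = 50.2469%
Reweighting by population grade level shares:
  0.1×68.9 + 0.22×43.8 + 0.39×61.8 + 0.29×31.4 = 49.734%
Difference = 49.734 − 50.2469 = -0.5129 pp.

-0.5 percentage points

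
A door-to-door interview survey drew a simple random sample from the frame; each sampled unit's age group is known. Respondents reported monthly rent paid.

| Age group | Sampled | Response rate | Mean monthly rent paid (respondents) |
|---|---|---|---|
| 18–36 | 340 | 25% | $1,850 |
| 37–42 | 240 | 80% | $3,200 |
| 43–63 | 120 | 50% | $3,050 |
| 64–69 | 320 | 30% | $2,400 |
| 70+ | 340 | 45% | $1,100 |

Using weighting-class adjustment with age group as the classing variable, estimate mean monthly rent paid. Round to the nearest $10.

$2,140

Weighting each respondent by the inverse class response rate inflates each class back to its sampled size, so the class weight is n_sampled:
  18–36: 340 × 1850 = 629,000
  37–42: 240 × 3200 = 768,000
  43–63: 120 × 3050 = 366,000
  64–69: 320 × 2400 = 768,000
  70+: 340 × 1100 = 374,000
Adjusted estimate = 2,905,000 / 1,360 = 2136.03 → $2,140.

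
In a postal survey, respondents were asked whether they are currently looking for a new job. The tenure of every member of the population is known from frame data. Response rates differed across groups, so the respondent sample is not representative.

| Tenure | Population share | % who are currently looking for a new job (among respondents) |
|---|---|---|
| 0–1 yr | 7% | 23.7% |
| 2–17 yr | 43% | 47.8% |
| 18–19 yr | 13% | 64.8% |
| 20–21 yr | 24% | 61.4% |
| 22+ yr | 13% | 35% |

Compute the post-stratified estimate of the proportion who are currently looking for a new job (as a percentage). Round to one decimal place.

Each cell contributes population-share × respondent value:
  0–1 yr: 0.07 × 23.7 = 1.659
  2–17 yr: 0.43 × 47.8 = 20.554
  18–19 yr: 0.13 × 64.8 = 8.424
  20–21 yr: 0.24 × 61.4 = 14.736
  22+ yr: 0.13 × 35 = 4.55
Post-stratified estimate = 49.923 → 49.9%.

49.9%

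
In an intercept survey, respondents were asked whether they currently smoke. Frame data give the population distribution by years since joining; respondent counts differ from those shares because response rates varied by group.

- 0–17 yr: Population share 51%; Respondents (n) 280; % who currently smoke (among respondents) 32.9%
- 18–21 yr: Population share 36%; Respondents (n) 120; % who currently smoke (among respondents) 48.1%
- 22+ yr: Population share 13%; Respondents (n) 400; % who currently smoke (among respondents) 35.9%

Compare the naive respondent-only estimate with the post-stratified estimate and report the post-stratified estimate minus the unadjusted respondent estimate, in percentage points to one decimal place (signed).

Unadjusted (pooled respondent) estimate weights by respondent counts:
  (280/800)×32.9 + (120/800)×48.1 + (400/800)×35.9 = 36.68%
Post-stratifying to population shares instead:
  0.51×32.9 + 0.36×48.1 + 0.13×35.9 = 38.762%
Difference = 38.762 − 36.68 = 2.082 pp.

+2.1 percentage points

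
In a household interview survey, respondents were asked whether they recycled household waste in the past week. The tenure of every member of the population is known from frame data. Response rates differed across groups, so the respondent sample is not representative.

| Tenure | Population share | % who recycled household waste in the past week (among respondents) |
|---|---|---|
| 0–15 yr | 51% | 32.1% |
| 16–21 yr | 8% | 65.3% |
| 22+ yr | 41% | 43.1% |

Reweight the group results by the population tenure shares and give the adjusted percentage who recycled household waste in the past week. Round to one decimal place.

39.3%

Each cell contributes population-share × respondent value:
  0–15 yr: 0.51 × 32.1 = 16.371
  16–21 yr: 0.08 × 65.3 = 5.224
  22+ yr: 0.41 × 43.1 = 17.671
Post-stratified estimate = 39.266 → 39.3%.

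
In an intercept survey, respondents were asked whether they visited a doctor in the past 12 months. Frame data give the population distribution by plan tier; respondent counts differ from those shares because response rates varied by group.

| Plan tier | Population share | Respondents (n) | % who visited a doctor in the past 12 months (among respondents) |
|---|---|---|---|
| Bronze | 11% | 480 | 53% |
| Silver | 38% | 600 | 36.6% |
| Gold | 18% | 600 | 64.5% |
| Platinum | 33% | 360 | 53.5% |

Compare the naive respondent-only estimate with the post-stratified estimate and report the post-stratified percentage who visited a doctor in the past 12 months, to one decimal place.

Unadjusted (pooled respondent) estimate weights by respondent counts:
  (480/2040)×53 + (600/2040)×36.6 + (600/2040)×64.5 + (360/2040)×53.5 = 51.6471%
Post-stratified estimate weights by population shares:
  0.11×53 + 0.38×36.6 + 0.18×64.5 + 0.33×53.5 = 49.003%

49.0%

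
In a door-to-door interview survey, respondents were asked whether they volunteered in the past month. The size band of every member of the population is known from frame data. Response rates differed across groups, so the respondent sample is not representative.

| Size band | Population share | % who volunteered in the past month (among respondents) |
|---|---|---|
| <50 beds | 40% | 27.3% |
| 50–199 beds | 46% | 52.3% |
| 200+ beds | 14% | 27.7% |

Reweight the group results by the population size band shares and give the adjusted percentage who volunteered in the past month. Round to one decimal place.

38.9%

Weight each group's respondent value by its population share:
  <50 beds: 0.4 × 27.3 = 10.92
  50–199 beds: 0.46 × 52.3 = 24.058
  200+ beds: 0.14 × 27.7 = 3.878
Post-stratified estimate = 38.856 → 38.9%.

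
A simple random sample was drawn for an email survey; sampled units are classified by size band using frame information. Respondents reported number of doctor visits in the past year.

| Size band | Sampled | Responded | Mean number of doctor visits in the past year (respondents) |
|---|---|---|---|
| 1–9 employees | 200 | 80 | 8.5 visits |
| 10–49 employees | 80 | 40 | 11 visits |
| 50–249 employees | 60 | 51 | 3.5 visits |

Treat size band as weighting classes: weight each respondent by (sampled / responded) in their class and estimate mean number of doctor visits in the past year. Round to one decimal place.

8.2

Response rates by class: 1–9 employees 80/200 = 40%, 10–49 employees 40/80 = 50%, 50–249 employees 51/60 = 85%.
With weight = n_sampled/n_responded per class, the weighted class total is n_sampled:
  1–9 employees: 200 × 8.5 = 1700
  10–49 employees: 80 × 11 = 880
  50–249 employees: 60 × 3.5 = 210
Adjusted estimate = 2790 / 340 = 8.20588 → 8.2.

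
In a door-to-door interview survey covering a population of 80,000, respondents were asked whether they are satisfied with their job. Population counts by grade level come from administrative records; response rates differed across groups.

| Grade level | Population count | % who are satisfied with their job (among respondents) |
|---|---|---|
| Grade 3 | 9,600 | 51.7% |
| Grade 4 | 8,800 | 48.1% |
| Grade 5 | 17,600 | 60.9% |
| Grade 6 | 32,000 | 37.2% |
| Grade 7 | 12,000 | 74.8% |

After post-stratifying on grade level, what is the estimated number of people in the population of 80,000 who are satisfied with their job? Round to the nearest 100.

40,800

Each cell contributes its population count × the respondent rate:
  Grade 3: 9,600 × 51.7% = 4963.2
  Grade 4: 8,800 × 48.1% = 4232.8
  Grade 5: 17,600 × 60.9% = 10718.4
  Grade 6: 32,000 × 37.2% = 11,904
  Grade 7: 12,000 × 74.8% = 8976
Estimated total = 40794.4 → 40,800.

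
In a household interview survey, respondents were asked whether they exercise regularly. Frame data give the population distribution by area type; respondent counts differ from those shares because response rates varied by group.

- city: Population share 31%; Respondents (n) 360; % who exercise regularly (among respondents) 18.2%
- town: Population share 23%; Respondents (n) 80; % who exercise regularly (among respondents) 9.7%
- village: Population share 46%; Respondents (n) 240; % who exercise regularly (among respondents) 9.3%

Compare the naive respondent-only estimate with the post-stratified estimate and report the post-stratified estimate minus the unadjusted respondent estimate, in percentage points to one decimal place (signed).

-1.9 percentage points

Without adjustment, the pooled respondent share is:
  (360/680)×18.2 + (80/680)×9.7 + (240/680)×9.3 = 14.0588%
Post-stratifying to population shares instead:
  0.31×18.2 + 0.23×9.7 + 0.46×9.3 = 12.151%
Difference = 12.151 − 14.0588 = -1.9078 pp.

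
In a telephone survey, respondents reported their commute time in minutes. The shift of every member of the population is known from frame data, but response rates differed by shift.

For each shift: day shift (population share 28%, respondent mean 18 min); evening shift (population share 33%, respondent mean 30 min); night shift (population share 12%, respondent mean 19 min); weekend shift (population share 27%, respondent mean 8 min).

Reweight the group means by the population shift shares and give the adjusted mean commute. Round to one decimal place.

Weight each group's respondent value by its population share:
  day shift: 0.28 × 18 = 5.04
  evening shift: 0.33 × 30 = 9.9
  night shift: 0.12 × 19 = 2.28
  weekend shift: 0.27 × 8 = 2.16
Post-stratified estimate = 19.38 → 19.4.

19.4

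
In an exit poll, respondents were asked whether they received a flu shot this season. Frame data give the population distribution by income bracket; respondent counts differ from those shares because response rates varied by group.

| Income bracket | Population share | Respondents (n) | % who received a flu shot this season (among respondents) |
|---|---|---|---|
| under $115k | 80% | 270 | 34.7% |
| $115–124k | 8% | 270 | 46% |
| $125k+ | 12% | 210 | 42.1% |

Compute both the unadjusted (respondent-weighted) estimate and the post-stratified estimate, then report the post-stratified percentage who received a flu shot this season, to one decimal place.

36.5%

Without adjustment, the pooled respondent share is:
  (270/750)×34.7 + (270/750)×46 + (210/750)×42.1 = 40.84%
Post-stratifying to population shares instead:
  0.8×34.7 + 0.08×46 + 0.12×42.1 = 36.492%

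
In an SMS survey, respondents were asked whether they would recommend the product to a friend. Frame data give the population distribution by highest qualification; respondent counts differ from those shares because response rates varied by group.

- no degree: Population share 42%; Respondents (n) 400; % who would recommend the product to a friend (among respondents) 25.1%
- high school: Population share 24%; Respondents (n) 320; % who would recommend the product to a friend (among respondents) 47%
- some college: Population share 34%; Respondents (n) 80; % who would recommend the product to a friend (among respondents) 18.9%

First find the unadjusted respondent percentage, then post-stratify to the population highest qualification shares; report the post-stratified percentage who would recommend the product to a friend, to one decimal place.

28.2%

Naive respondent-only estimate (weights = respondent counts):
  (400/800)×25.1 + (320/800)×47 + (80/800)×18.9 = 33.24%
Post-stratifying to population shares instead:
  0.42×25.1 + 0.24×47 + 0.34×18.9 = 28.248%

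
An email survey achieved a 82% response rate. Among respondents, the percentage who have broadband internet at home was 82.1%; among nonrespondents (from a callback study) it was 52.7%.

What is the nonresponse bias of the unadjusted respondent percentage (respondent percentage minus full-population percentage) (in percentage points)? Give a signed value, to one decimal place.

+5.3 percentage points

Nonresponse fraction = 1 − 0.82 = 0.18.
Bias = (nonresponse fraction) × (respondent percentage − nonrespondent percentage)
     = 0.18 × (82.1 − 52.7) = 0.18 × 29.4 = 5.292.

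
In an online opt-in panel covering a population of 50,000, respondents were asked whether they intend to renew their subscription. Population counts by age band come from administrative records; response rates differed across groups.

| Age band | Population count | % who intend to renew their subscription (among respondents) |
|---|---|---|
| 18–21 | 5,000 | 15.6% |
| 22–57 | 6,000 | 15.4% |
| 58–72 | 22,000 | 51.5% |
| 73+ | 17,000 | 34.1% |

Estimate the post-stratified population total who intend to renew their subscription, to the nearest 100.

Estimated count per cell = population count × respondent percentage:
  18–21: 5,000 × 15.6% = 780
  22–57: 6,000 × 15.4% = 924
  58–72: 22,000 × 51.5% = 11,330
  73+: 17,000 × 34.1% = 5797
Estimated total = 18,831 → 18,800.

18,800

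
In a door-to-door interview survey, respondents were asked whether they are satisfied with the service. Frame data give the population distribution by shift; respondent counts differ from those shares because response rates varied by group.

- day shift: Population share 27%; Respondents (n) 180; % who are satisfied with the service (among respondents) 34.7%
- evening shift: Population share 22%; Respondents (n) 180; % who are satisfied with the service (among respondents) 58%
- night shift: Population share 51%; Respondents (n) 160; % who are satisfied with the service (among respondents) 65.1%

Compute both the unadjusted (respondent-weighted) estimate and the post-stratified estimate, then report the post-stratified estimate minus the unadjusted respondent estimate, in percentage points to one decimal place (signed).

+3.2 percentage points

Unadjusted (pooled respondent) estimate weights by respondent counts:
  (180/520)×34.7 + (180/520)×58 + (160/520)×65.1 = 52.1192%
Reweighting by population shift shares:
  0.27×34.7 + 0.22×58 + 0.51×65.1 = 55.33%
Difference = 55.33 − 52.1192 = 3.2108 pp.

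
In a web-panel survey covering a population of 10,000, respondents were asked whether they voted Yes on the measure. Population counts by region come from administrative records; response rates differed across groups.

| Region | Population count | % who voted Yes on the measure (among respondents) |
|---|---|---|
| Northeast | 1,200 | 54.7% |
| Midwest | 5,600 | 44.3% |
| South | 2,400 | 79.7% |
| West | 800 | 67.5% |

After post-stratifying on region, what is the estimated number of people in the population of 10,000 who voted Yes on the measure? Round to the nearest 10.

Apply each group's respondent rate to its population count:
  Northeast: 1,200 × 54.7% = 656.4
  Midwest: 5,600 × 44.3% = 2480.8
  South: 2,400 × 79.7% = 1912.8
  West: 800 × 67.5% = 540
Estimated total = 5590 → 5,590.

5,590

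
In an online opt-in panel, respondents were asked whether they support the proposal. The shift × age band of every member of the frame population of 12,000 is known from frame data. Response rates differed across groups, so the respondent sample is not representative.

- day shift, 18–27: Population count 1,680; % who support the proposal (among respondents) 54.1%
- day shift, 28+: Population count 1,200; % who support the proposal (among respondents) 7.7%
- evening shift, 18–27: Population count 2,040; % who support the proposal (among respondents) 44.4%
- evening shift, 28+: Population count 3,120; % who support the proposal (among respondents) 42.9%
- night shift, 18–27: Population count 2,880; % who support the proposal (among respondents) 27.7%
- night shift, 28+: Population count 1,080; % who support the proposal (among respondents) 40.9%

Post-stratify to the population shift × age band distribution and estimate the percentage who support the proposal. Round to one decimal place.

Post-stratification weights by population share, not respondent share:
  day shift, 18–27: (1,680/12,000) × 54.1 = 7.574
  day shift, 28+: (1,200/12,000) × 7.7 = 0.77
  evening shift, 18–27: (2,040/12,000) × 44.4 = 7.548
  evening shift, 28+: (3,120/12,000) × 42.9 = 11.154
  night shift, 18–27: (2,880/12,000) × 27.7 = 6.648
  night shift, 28+: (1,080/12,000) × 40.9 = 3.681
Post-stratified estimate = 37.375 → 37.4%.

37.4%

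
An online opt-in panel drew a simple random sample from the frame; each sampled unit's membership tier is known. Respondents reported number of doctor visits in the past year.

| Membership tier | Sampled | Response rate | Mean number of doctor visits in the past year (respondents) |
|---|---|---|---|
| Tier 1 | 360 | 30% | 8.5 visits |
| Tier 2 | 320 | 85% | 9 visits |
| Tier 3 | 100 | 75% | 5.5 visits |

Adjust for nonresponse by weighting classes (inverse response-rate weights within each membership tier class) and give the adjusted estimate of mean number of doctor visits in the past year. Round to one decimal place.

8.3

Weighting each respondent by the inverse class response rate inflates each class back to its sampled size, so the class weight is n_sampled:
  Tier 1: 360 × 8.5 = 3060
  Tier 2: 320 × 9 = 2880
  Tier 3: 100 × 5.5 = 550
Adjusted estimate = 6490 / 780 = 8.32051 → 8.3.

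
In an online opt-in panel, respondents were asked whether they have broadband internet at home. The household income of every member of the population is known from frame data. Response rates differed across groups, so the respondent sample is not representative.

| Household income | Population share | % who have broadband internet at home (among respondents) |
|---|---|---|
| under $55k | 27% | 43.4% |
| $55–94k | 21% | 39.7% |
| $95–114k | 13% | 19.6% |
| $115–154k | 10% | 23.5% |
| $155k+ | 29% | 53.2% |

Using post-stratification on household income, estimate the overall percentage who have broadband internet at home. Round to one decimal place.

Post-stratification weights by population share, not respondent share:
  under $55k: 0.27 × 43.4 = 11.718
  $55–94k: 0.21 × 39.7 = 8.337
  $95–114k: 0.13 × 19.6 = 2.548
  $115–154k: 0.1 × 23.5 = 2.35
  $155k+: 0.29 × 53.2 = 15.428
Post-stratified estimate = 40.381 → 40.4%.

40.4%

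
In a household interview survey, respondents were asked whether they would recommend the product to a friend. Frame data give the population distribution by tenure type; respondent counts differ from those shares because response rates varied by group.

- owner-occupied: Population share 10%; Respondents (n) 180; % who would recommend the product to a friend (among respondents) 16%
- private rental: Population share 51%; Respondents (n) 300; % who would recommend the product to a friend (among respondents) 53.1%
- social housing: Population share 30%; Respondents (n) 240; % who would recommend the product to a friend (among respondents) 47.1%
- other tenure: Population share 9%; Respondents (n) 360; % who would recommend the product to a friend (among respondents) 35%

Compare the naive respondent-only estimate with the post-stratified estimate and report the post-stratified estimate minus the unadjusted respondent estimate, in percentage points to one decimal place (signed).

Naive respondent-only estimate (weights = respondent counts):
  (180/1080)×16 + (300/1080)×53.1 + (240/1080)×47.1 + (360/1080)×35 = 39.55%
Post-stratifying to population shares instead:
  0.1×16 + 0.51×53.1 + 0.3×47.1 + 0.09×35 = 45.961%
Difference = 45.961 − 39.55 = 6.411 pp.

+6.4 percentage points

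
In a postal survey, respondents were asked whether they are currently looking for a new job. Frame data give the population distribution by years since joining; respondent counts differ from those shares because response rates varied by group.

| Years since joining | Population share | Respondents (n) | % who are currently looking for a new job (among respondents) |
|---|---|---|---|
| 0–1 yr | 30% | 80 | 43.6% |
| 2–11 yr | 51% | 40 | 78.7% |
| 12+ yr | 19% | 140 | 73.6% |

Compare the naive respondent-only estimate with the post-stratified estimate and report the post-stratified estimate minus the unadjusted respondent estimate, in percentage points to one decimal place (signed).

Without adjustment, the pooled respondent share is:
  (80/260)×43.6 + (40/260)×78.7 + (140/260)×73.6 = 65.1538%
Post-stratifying to population shares instead:
  0.3×43.6 + 0.51×78.7 + 0.19×73.6 = 67.201%
Difference = 67.201 − 65.1538 = 2.0472 pp.

+2.0 percentage points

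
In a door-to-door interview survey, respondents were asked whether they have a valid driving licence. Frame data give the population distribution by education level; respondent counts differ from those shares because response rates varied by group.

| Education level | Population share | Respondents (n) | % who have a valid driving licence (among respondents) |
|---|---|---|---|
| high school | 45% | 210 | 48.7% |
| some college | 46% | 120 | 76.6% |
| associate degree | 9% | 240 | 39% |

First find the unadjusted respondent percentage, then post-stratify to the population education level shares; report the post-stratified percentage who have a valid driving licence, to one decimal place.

Without adjustment, the pooled respondent share is:
  (210/570)×48.7 + (120/570)×76.6 + (240/570)×39 = 50.4895%
Post-stratified estimate weights by population shares:
  0.45×48.7 + 0.46×76.6 + 0.09×39 = 60.661%

60.7%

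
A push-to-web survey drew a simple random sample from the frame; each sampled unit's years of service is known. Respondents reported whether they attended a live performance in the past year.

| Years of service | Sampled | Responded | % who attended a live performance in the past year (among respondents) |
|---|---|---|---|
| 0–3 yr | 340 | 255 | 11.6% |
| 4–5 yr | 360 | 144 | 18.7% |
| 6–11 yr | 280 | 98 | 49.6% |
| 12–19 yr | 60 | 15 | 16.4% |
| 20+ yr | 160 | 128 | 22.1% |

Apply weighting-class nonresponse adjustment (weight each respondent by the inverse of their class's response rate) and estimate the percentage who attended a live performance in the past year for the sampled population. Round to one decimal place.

Response rates by class: 0–3 yr 255/340 = 75%, 4–5 yr 144/360 = 40%, 6–11 yr 98/280 = 35%, 12–19 yr 15/60 = 25%, 20+ yr 128/160 = 80%.
With weight = n_sampled/n_responded per class, the weighted class total is n_sampled:
  0–3 yr: 340 × 11.6 = 3944
  4–5 yr: 360 × 18.7 = 6732
  6–11 yr: 280 × 49.6 = 13,888
  12–19 yr: 60 × 16.4 = 984
  20+ yr: 160 × 22.1 = 3536
Adjusted estimate = 29,084 / 1,200 = 24.2367 → 24.2%.

24.2%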